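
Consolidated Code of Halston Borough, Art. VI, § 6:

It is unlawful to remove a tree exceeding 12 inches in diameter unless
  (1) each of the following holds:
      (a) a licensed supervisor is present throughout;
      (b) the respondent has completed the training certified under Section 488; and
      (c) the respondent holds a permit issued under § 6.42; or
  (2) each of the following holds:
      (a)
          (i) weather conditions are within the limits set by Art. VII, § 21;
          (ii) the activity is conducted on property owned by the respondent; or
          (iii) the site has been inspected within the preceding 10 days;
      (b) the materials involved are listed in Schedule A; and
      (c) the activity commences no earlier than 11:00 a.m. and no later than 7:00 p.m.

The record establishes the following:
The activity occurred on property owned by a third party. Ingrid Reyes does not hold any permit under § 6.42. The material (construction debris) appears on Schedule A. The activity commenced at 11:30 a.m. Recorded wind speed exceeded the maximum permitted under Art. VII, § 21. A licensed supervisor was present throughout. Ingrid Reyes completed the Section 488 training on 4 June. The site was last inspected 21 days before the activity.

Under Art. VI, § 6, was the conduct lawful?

(a) supervisor present — holds.
(b) training certified — holds.
(c) holds permit — fails.
(1) = T AND T AND F = false.
(i) weather ok — fails.
(ii) own property — fails.
(iii) site inspected — not satisfied.
(a) = F OR F OR F = false.
(b) Schedule A material — met.
(c) start within hours — met.
So (2) is not satisfied (F AND T AND T).
Overall = F OR F = false.

No — unlawful.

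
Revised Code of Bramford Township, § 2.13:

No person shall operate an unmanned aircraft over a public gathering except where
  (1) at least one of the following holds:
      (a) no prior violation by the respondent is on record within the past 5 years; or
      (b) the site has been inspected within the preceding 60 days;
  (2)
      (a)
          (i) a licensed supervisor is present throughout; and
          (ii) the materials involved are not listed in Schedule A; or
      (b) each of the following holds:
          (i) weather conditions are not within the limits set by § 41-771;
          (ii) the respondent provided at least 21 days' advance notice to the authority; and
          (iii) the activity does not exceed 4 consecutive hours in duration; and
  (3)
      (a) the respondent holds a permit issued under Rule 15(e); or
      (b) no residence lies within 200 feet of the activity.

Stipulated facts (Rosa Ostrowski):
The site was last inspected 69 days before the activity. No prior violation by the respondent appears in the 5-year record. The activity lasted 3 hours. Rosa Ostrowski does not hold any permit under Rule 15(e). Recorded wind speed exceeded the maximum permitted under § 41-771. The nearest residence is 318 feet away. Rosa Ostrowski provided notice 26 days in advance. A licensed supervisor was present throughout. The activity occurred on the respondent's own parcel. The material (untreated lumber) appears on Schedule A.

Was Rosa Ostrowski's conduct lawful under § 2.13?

Yes — lawful.

(a) no prior violation — satisfied.
(b) site inspected — not met.
So (1) is satisfied (T OR F).
(i) supervisor present — met.
(ii) not (Schedule A material) — not met.
(a): T AND F → false.
(i) not (weather ok) — met.
(ii) ≥21 days' notice — holds.
(iii) ≤ 4 hrs duration — satisfied.
(b): T AND T AND T → true.
(2) = F OR T = true.
(a) holds permit — not met.
(b) no residence in 200 ft — satisfied.
(3) = F OR T = true.
Overall: T AND T AND T → true.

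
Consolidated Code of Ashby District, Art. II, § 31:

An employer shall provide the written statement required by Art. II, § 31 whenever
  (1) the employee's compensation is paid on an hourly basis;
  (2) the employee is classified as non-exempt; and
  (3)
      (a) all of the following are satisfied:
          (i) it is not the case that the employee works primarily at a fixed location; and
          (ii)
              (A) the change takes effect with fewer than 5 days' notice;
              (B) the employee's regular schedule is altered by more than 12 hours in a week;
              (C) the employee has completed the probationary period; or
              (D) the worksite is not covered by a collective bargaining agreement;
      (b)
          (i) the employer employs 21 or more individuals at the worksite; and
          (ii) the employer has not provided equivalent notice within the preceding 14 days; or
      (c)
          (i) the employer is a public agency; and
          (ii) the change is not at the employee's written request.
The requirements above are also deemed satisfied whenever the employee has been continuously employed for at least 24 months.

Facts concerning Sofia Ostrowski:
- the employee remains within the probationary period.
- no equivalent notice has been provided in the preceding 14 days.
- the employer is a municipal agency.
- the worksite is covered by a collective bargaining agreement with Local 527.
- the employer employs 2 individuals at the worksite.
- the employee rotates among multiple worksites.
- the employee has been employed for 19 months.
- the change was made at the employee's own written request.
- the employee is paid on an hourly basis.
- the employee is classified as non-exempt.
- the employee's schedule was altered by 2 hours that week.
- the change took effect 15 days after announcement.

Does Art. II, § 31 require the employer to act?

No — not required.

(1) hourly-paid — holds.
(2) non-exempt — met.
(i) not (fixed location) — satisfied.
(A) < 5 days' notice — not satisfied.
(B) schedule shift > 12h — not satisfied.
(C) past probation — fails.
(D) no CBA — not satisfied.
(ii) = F OR F OR F OR F = false.
(a) = T AND F = false.
(i) ≥ 21 at site — not met.
(ii) no recent notice — satisfied.
So (b) is not satisfied (F AND T).
(i) public agency — satisfied.
(ii) not employee-requested — not satisfied.
(c): T AND F → false.
(3): F OR F OR F → false.
Overall: T AND T AND F → false.
Exception (tenure ≥ 24 mo.) — not satisfied.
Result: main false OR exception false → false.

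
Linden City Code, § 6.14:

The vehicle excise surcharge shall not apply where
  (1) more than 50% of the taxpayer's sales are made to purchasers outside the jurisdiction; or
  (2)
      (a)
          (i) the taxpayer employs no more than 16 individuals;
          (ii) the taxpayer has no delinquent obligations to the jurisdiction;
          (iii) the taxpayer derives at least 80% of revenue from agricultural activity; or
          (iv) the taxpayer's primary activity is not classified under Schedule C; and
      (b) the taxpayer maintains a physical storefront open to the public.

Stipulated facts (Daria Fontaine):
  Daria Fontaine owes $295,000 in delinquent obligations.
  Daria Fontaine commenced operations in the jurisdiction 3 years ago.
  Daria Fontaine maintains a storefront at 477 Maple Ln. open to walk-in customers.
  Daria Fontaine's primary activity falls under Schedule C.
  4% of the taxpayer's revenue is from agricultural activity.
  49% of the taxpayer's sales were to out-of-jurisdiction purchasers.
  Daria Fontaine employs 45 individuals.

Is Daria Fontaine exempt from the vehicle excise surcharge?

No — not exempt.

(1) >50% out-of-jur. sales — not satisfied.
(i) ≤ 16 employees — not satisfied.
(ii) no delinquency — not met.
(iii) ≥80% agricultural — fails.
(iv) not (Schedule C activity) — not satisfied.
So (a) is not satisfied (F OR F OR F OR F).
(b) has storefront — holds.
(2) = F AND T = false.
Overall = F OR F = false.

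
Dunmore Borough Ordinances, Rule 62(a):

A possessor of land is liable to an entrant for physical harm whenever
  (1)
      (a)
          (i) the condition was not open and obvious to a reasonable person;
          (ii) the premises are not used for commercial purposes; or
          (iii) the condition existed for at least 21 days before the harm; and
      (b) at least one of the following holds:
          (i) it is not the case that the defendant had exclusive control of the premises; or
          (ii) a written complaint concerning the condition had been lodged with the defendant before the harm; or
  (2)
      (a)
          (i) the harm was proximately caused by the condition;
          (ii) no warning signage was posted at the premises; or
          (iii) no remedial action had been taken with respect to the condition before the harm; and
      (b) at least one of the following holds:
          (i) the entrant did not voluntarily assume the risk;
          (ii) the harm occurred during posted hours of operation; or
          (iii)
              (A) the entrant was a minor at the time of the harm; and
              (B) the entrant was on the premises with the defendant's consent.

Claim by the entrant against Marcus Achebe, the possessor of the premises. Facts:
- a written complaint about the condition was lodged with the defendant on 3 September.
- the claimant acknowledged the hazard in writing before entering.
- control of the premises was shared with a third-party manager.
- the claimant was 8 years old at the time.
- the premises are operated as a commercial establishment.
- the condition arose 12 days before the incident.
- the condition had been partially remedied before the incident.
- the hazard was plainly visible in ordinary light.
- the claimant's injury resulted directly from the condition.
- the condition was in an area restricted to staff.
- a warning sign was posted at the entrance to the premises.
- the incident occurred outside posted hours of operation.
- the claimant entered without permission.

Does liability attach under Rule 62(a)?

(i) not open/obvious — not satisfied.
(ii) not (commercial use) — not satisfied.
(iii) condition ≥21 days old — not satisfied.
(a) = F OR F OR F = false.
(i) not (exclusive control) — holds.
(ii) complaint lodged — holds.
(b): T OR T → true.
So (1) is not satisfied (F AND T).
(i) proximate cause — satisfied.
(ii) no signage posted — not met.
(iii) no remedial action — fails.
(a): T OR F OR F → true.
(i) no assumed risk — not satisfied.
(ii) during posted hours — not satisfied.
(A) entrant a minor — holds.
(B) consent to enter — fails.
So (iii) is not satisfied (T AND F).
(b) = F OR F OR F = false.
(2): T AND F → false.
So Overall is not satisfied (F OR F).

No — not liable.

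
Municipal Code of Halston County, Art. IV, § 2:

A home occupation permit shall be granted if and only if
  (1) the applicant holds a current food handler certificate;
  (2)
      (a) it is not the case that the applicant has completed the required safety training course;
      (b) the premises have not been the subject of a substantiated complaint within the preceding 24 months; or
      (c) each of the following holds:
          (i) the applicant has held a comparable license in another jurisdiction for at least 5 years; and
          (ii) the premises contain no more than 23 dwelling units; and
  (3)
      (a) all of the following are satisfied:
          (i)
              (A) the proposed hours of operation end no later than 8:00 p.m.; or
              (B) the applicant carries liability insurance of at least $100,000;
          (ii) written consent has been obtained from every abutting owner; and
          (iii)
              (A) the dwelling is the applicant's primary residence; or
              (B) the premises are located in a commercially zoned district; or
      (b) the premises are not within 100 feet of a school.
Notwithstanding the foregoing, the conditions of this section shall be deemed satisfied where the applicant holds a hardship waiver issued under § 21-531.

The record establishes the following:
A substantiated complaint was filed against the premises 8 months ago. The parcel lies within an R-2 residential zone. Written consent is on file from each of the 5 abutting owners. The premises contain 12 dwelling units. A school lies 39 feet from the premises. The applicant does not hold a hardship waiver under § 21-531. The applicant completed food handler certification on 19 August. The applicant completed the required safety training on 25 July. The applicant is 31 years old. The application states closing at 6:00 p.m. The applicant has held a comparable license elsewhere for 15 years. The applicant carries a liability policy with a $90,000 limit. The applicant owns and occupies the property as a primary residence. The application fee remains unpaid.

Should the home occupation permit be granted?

Yes — granted.

(1) food handler cert. — holds.
(a) not (safety training) — not satisfied.
(b) no complaint in 24 mo. — fails.
(i) prior license ≥ 5 yr — satisfied.
(ii) ≤ 23 units — holds.
(c) = T AND T = true.
So (2) is satisfied (F OR F OR T).
(A) closes by 8 p.m. — satisfied.
(B) insurance ≥ $100,000 — not satisfied.
(i): T OR F → true.
(ii) all abutters consent — met.
(A) primary residence — satisfied.
(B) commercially zoned — fails.
(iii) = T OR F = true.
(a): T AND T AND T → true.
(b) ≥100 ft from school — not satisfied.
So (3) is satisfied (T OR F).
Overall: T AND T AND T → true.
Exception (hardship waiver) — not satisfied.
Result: main true OR exception false → true.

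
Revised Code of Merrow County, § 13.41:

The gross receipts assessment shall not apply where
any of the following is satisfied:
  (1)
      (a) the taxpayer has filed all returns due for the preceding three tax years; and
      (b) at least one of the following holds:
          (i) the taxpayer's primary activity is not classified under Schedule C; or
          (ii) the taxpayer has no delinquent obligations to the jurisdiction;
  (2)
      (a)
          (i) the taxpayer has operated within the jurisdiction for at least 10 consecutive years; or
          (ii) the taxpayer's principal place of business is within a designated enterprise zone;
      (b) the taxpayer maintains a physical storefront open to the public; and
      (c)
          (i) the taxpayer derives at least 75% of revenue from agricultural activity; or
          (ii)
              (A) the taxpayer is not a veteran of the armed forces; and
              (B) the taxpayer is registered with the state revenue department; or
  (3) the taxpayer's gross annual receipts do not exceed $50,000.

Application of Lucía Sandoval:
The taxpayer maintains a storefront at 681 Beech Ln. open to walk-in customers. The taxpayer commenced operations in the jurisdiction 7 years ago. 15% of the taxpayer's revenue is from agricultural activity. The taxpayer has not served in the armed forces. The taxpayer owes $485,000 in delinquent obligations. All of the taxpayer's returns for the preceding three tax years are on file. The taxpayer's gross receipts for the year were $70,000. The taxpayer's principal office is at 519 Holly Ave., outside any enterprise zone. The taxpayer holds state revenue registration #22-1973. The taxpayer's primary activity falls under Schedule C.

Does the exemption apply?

No — not exempt.

(a) returns current — holds.
(i) not (Schedule C activity) — not met.
(ii) no delinquency — fails.
(b) = F OR F = false.
So (1) is not satisfied (T AND F).
(i) ≥ 10 yrs in jurisdiction — not satisfied.
(ii) in enterprise zone — not satisfied.
(a): F OR F → false.
(b) has storefront — met.
(i) ≥75% agricultural — not met.
(A) not (veteran) — satisfied.
(B) state-registered — met.
(ii): T AND T → true.
So (c) is satisfied (F OR T).
(2) = F AND T AND T = false.
(3) receipts ≤ $50,000 — not met.
Overall: F OR F OR F → false.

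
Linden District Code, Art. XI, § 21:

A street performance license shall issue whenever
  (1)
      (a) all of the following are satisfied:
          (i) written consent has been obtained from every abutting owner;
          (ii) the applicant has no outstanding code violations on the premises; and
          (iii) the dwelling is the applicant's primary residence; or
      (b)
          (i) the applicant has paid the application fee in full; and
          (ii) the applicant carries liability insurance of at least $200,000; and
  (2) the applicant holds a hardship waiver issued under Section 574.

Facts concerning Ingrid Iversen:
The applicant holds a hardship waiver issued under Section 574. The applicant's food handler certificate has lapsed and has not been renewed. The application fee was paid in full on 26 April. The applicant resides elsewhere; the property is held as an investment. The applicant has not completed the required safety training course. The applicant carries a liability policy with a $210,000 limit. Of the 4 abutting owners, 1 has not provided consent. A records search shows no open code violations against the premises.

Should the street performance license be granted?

Yes — granted.

(i) all abutters consent — fails.
(ii) no code violations — holds.
(iii) primary residence — not satisfied.
(a) = F AND T AND F = false.
(i) fee paid — holds.
(ii) insurance ≥ $200,000 — met.
(b): T AND T → true.
So (1) is satisfied (F OR T).
(2) hardship waiver — met.
So Overall is satisfied (T AND T).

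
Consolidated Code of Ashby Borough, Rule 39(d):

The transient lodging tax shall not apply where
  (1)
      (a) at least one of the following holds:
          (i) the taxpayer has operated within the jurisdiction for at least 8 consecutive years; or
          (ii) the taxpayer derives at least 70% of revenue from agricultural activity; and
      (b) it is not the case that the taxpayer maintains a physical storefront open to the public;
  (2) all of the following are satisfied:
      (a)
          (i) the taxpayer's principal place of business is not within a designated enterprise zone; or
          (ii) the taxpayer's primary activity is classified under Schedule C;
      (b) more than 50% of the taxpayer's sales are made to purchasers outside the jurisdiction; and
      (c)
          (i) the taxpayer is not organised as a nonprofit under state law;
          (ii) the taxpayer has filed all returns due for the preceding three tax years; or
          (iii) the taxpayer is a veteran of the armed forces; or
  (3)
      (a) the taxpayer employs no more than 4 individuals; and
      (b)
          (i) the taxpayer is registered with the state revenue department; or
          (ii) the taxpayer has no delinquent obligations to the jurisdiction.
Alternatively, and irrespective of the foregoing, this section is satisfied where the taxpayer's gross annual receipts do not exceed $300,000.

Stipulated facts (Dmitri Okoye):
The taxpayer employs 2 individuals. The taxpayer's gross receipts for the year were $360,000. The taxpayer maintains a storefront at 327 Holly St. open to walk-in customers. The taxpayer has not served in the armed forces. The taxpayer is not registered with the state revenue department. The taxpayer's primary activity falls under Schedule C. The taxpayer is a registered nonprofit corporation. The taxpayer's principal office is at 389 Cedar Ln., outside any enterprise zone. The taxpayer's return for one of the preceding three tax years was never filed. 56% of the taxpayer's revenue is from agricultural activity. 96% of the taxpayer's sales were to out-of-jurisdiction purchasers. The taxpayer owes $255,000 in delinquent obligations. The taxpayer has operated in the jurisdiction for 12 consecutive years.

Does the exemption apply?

No — not exempt.

(i) ≥ 8 yrs in jurisdiction — satisfied.
(ii) ≥70% agricultural — not met.
(a) = T OR F = true.
(b) not (has storefront) — not satisfied.
(1): T AND F → false.
(i) not (in enterprise zone) — satisfied.
(ii) Schedule C activity — met.
(a): T OR T → true.
(b) >50% out-of-jur. sales — satisfied.
(i) not (nonprofit) — not met.
(ii) returns current — not met.
(iii) veteran — fails.
(c): F OR F OR F → false.
(2) = T AND T AND F = false.
(a) ≤ 4 employees — met.
(i) state-registered — not met.
(ii) no delinquency — fails.
So (b) is not satisfied (F OR F).
So (3) is not satisfied (T AND F).
So Overall is not satisfied (F OR F OR F).
Exception (receipts ≤ $300,000) — not satisfied.
Result: main false OR exception false → false.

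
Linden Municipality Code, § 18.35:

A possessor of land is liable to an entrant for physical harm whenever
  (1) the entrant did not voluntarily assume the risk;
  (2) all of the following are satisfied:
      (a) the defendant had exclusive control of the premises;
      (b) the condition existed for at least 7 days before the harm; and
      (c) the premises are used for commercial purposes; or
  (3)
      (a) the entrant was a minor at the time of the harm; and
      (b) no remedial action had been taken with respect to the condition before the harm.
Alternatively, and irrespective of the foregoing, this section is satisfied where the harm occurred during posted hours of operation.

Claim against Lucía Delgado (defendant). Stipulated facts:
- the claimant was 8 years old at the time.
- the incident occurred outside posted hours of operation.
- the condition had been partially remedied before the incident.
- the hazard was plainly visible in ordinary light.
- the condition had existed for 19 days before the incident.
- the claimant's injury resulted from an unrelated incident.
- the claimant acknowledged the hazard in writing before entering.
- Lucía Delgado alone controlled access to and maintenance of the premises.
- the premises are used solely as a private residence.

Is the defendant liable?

(1) no assumed risk — fails.
(a) exclusive control — satisfied.
(b) condition ≥7 days old — satisfied.
(c) commercial use — not satisfied.
(2) = T AND T AND F = false.
(a) entrant a minor — met.
(b) no remedial action — not met.
(3) = T AND F = false.
So Overall is not satisfied (F OR F OR F).
Exception (during posted hours) — not satisfied.
Result: main false OR exception false → false.

No — not liable.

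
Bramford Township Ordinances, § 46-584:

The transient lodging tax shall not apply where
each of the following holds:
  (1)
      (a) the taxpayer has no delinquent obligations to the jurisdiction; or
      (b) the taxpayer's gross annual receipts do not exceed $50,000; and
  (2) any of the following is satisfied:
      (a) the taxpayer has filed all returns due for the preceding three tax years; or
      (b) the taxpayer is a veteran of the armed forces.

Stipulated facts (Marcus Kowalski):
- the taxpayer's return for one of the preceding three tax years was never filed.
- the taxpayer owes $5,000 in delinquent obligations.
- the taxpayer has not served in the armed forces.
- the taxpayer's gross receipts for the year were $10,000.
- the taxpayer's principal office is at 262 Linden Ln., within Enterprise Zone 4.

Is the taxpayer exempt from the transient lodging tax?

(a) no delinquency — not satisfied.
(b) receipts ≤ $50,000 — holds.
(1): F OR T → true.
(a) returns current — not met.
(b) veteran — not satisfied.
So (2) is not satisfied (F OR F).
Overall = T AND F = false.

No — not exempt.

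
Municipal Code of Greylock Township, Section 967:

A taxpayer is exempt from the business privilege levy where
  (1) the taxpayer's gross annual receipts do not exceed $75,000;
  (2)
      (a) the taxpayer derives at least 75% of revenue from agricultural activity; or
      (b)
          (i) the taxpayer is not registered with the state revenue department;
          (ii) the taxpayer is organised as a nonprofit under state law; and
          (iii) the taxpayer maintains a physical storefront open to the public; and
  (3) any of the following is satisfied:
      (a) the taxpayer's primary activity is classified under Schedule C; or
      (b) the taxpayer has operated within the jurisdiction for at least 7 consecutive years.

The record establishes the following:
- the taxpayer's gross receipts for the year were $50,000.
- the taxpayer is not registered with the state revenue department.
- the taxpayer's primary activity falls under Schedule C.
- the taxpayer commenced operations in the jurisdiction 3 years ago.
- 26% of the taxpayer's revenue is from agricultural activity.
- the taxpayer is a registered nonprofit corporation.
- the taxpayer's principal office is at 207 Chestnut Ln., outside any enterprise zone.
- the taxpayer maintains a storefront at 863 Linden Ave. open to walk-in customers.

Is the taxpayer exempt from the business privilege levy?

(1) receipts ≤ $75,000 — met.
(a) ≥75% agricultural — not satisfied.
(i) not (state-registered) — satisfied.
(ii) nonprofit — satisfied.
(iii) has storefront — met.
So (b) is satisfied (T AND T AND T).
(2): F OR T → true.
(a) Schedule C activity — holds.
(b) ≥ 7 yrs in jurisdiction — not satisfied.
So (3) is satisfied (T OR F).
Overall = T AND T AND T = true.

Yes — exempt.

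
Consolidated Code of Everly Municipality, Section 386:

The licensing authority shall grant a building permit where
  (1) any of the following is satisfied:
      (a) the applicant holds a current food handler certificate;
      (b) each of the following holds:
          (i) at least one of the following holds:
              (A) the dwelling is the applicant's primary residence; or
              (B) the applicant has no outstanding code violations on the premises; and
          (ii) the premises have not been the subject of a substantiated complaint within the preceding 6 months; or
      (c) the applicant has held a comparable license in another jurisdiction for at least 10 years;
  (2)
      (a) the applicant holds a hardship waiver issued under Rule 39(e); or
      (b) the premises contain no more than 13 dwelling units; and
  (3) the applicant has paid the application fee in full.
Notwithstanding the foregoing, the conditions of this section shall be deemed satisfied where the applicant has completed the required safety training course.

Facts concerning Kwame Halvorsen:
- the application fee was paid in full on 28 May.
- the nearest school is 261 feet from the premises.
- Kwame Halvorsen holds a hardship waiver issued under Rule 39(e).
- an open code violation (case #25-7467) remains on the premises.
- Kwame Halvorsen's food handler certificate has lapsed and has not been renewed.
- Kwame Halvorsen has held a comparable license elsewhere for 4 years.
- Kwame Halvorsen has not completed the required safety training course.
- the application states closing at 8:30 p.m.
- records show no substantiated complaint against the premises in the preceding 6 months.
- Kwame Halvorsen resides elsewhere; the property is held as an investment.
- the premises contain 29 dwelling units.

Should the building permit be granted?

No — denied.

(a) food handler cert. — fails.
(A) primary residence — not satisfied.
(B) no code violations — not satisfied.
(i) = F OR F = false.
(ii) no complaint in 6 mo. — met.
(b): F AND T → false.
(c) prior license ≥ 10 yr — not satisfied.
So (1) is not satisfied (F OR F OR F).
(a) hardship waiver — satisfied.
(b) ≤ 13 units — not met.
So (2) is satisfied (T OR F).
(3) fee paid — satisfied.
Overall: F AND T AND T → false.
Exception (safety training) — not satisfied.
Result: main false OR exception false → false.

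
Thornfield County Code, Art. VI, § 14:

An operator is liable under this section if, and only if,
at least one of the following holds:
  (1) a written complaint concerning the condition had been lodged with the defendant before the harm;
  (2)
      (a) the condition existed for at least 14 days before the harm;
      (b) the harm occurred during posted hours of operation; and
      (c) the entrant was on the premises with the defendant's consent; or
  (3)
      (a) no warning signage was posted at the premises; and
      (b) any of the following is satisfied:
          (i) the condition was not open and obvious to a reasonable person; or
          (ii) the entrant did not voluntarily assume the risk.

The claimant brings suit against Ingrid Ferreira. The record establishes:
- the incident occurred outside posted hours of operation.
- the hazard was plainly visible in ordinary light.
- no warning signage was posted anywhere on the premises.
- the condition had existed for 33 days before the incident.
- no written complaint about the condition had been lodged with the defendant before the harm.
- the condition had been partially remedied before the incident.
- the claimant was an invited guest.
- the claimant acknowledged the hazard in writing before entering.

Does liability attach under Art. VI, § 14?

(1) complaint lodged — not satisfied.
(a) condition ≥14 days old — met.
(b) during posted hours — fails.
(c) consent to enter — met.
So (2) is not satisfied (T AND F AND T).
(a) no signage posted — holds.
(i) not open/obvious — not satisfied.
(ii) no assumed risk — not met.
(b) = F OR F = false.
So (3) is not satisfied (T AND F).
Overall: F OR F OR F → false.

No — not liable.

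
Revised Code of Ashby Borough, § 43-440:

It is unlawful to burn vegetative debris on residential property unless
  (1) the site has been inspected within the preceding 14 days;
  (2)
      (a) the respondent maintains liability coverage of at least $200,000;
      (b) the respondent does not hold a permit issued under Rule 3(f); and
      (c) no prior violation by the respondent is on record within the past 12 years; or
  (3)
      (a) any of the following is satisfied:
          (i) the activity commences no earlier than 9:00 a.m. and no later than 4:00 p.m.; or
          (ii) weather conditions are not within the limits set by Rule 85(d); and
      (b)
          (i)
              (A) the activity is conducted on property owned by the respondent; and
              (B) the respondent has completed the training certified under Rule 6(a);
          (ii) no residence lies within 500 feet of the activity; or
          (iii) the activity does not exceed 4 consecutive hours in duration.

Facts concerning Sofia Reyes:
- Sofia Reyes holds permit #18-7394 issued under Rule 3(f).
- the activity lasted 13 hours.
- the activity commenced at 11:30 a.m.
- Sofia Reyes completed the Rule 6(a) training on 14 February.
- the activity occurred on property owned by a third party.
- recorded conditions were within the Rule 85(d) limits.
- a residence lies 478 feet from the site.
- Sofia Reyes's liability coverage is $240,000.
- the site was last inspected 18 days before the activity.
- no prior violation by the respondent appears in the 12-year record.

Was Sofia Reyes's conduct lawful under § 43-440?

No — unlawful.

(1) site inspected — not met.
(a) coverage ≥ $200,000 — holds.
(b) not (holds permit) — not satisfied.
(c) no prior violation — satisfied.
So (2) is not satisfied (T AND F AND T).
(i) start within hours — satisfied.
(ii) not (weather ok) — fails.
(a) = T OR F = true.
(A) own property — not satisfied.
(B) training certified — met.
So (i) is not satisfied (F AND T).
(ii) no residence in 500 ft — fails.
(iii) ≤ 4 hrs duration — fails.
(b) = F OR F OR F = false.
So (3) is not satisfied (T AND F).
So Overall is not satisfied (F OR F OR F).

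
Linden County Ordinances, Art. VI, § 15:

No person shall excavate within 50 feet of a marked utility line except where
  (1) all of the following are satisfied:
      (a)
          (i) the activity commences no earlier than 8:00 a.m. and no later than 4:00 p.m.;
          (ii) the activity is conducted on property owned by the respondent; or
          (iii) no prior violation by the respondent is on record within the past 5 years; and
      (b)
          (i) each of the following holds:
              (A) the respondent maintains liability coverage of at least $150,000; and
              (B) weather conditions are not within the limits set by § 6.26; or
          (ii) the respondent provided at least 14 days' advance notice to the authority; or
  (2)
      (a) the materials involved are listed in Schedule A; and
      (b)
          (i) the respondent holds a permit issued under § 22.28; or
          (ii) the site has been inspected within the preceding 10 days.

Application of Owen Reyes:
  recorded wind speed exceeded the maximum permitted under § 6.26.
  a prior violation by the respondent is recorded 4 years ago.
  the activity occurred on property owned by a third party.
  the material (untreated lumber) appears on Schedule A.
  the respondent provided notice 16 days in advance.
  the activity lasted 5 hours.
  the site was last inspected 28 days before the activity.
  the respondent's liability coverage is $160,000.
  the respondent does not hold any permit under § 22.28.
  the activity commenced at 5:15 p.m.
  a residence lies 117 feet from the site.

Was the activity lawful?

No — unlawful.

(i) start within hours — fails.
(ii) own property — not met.
(iii) no prior violation — not met.
(a) = F OR F OR F = false.
(A) coverage ≥ $150,000 — satisfied.
(B) not (weather ok) — holds.
So (i) is satisfied (T AND T).
(ii) ≥14 days' notice — met.
(b): T OR T → true.
(1) = F AND T = false.
(a) Schedule A material — satisfied.
(i) holds permit — not met.
(ii) site inspected — fails.
So (b) is not satisfied (F OR F).
(2): T AND F → false.
Overall = F OR F = false.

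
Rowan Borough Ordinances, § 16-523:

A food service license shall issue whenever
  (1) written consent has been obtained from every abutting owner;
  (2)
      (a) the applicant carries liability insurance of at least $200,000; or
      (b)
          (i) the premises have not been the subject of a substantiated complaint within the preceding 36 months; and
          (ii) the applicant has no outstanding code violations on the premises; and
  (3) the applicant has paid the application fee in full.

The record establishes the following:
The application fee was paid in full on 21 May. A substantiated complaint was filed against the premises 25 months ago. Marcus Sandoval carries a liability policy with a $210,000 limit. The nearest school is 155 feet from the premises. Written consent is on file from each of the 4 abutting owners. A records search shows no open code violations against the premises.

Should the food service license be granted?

(1) all abutters consent — satisfied.
(a) insurance ≥ $200,000 — holds.
(i) no complaint in 36 mo. — fails.
(ii) no code violations — holds.
(b) = F AND T = false.
(2): T OR F → true.
(3) fee paid — satisfied.
So Overall is satisfied (T AND T AND T).

Yes — granted.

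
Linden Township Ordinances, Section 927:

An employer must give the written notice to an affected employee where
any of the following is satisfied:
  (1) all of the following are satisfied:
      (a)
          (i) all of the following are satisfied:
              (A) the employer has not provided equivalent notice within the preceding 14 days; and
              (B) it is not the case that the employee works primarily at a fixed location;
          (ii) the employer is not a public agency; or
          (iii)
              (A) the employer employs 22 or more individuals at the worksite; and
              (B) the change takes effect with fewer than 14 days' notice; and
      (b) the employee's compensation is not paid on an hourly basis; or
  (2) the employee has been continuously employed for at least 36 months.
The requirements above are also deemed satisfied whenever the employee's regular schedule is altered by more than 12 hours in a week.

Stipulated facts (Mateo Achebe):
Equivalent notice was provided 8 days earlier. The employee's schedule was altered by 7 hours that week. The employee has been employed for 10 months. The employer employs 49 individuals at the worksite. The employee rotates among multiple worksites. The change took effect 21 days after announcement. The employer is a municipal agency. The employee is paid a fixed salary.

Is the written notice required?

No — not required.

(A) no recent notice — not met.
(B) not (fixed location) — holds.
(i): F AND T → false.
(ii) not (public agency) — fails.
(A) ≥ 22 at site — holds.
(B) < 14 days' notice — fails.
So (iii) is not satisfied (T AND F).
(a): F OR F OR F → false.
(b) not (hourly-paid) — satisfied.
(1): F AND T → false.
(2) tenure ≥ 36 mo. — not satisfied.
So Overall is not satisfied (F OR F).
Exception (schedule shift > 12h) — not satisfied.
Result: main false OR exception false → false.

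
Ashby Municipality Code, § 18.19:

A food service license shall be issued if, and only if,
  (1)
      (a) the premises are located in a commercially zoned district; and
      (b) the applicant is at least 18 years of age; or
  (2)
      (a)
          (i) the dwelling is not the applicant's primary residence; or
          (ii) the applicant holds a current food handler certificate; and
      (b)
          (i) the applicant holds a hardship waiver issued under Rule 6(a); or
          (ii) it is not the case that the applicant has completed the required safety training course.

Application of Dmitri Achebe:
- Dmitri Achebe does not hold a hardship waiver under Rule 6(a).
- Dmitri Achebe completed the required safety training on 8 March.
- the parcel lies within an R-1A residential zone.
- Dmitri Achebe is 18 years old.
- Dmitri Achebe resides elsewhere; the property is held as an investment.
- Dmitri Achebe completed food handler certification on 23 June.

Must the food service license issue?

No — denied.

(a) commercially zoned — not met.
(b) age ≥ 18 — met.
So (1) is not satisfied (F AND T).
(i) not (primary residence) — satisfied.
(ii) food handler cert. — met.
(a): T OR T → true.
(i) hardship waiver — not satisfied.
(ii) not (safety training) — not satisfied.
(b) = F OR F = false.
(2): T AND F → false.
Overall: F OR F → false.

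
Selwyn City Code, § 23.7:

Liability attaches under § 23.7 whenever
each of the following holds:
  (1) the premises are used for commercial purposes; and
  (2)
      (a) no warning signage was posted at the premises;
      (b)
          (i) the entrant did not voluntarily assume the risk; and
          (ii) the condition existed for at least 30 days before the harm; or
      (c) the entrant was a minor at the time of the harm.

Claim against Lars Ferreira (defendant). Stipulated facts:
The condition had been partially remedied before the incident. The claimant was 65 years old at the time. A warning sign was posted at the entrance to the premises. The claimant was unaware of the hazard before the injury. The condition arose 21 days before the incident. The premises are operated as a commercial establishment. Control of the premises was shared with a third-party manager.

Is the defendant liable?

(1) commercial use — holds.
(a) no signage posted — not satisfied.
(i) no assumed risk — satisfied.
(ii) condition ≥30 days old — not met.
So (b) is not satisfied (T AND F).
(c) entrant a minor — fails.
(2): F OR F OR F → false.
So Overall is not satisfied (T AND F).

No — not liable.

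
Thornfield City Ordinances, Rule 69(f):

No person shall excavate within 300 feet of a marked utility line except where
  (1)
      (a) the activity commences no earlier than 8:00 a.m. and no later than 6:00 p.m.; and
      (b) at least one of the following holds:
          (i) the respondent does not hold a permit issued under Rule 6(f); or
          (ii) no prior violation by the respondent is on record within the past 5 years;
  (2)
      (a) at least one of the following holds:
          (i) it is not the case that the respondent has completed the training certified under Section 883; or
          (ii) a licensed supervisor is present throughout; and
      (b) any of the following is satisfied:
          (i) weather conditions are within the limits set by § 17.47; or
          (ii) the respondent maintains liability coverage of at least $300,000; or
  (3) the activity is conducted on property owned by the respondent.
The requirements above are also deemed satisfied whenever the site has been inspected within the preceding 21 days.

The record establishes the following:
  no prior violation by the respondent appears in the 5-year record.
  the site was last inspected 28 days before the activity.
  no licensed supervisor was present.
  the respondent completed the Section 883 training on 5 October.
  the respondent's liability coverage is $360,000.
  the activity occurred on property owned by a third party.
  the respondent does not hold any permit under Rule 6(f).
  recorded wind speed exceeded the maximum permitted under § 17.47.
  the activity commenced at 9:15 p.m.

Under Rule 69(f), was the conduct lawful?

No — unlawful.

(a) start within hours — fails.
(i) not (holds permit) — holds.
(ii) no prior violation — met.
(b) = T OR T = true.
(1) = F AND T = false.
(i) not (training certified) — not met.
(ii) supervisor present — not satisfied.
So (a) is not satisfied (F OR F).
(i) weather ok — not met.
(ii) coverage ≥ $300,000 — holds.
(b) = F OR T = true.
(2) = F AND T = false.
(3) own property — fails.
Overall: F OR F OR F → false.
Exception (site inspected) — not satisfied.
Result: main false OR exception false → false.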